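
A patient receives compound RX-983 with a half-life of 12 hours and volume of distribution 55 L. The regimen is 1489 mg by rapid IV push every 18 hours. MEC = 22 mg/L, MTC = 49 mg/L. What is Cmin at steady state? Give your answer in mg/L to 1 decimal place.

14.8 mg/L

k = ln2/t½ = ln2/12 ≈ 0.057762 h⁻¹; fraction remaining f = e^(−kτ) = e^(−0.057762×18) ≈ 0.3536.
Single-dose peak C₀ = D/Vd = 1489/55 ≈ 27.073 mg/L.
Steady-state trough Cmin,ss = C₀·f/(1−f) ≈ 27.073 × 0.3536/0.6464 ≈ 14.810 mg/L.
Trough 14.8 mg/L vs MEC 22 mg/L: subtherapeutic.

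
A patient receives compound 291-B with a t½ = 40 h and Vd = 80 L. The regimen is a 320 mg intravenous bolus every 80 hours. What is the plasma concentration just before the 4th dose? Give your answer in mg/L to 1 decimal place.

f = (1/2)^(τ/t½) = (1/2)^(80/40) ≈ 0.2500.
C₀ = D/Vd = 320/80 ≈ 4.000 mg/L.
Before the 4th dose, 3 doses have been given. Superposition: Cmin = C₀·(f + f² + … + f^3).
≈ 4.000 × (0.2500 + 0.0625 + 0.0156) ≈ 4.000 × 0.3281 ≈ 1.312 mg/L.

1.3 mg/L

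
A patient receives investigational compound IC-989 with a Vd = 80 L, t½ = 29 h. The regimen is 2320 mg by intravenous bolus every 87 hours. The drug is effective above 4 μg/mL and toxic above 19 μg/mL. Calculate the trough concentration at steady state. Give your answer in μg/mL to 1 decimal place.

τ = 87 h = 3 half-lives, so f = (1/2)^3 = 0.125.
Accumulation ratio R = 1/(1 − f) = 1/0.875 = 8/7.
Single-dose peak C₀ = D/Vd = 2320/80 = 29 μg/mL.
Steady-state peak Cmax,ss = C₀·R = 29 × 8/7 ≈ 33.143 μg/mL.
Steady-state trough Cmin,ss = Cmax,ss·f ≈ 33.143 × 0.125 ≈ 4.143 μg/mL.
Trough 4.1 μg/mL vs MEC 4 μg/mL: adequate.

4.1 μg/mL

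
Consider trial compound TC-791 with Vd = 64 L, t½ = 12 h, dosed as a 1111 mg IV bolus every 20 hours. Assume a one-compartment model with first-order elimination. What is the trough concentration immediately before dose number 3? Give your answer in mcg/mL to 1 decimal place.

f = (1/2)^(τ/t½) = (1/2)^(20/12) ≈ 0.3150.
C₀ = D/Vd = 1111/64 ≈ 17.359 mcg/mL.
Before the 3rd dose, 2 doses have been given. Superposition: Cmin = C₀·(f + f²).
≈ 17.359 × (0.3150 + 0.0992) ≈ 17.359 × 0.4142 ≈ 7.190 mcg/mL.

7.2 mcg/mL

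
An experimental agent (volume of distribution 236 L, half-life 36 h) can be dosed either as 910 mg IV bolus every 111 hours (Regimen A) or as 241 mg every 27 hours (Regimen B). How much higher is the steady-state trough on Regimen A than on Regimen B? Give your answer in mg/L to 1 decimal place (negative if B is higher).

Regimen A: f = (1/2)^(111/36) ≈ 0.1180; Cmin,ss = (910/236)·f/(1−f) ≈ 0.516 mg/L.
Regimen B: f = (1/2)^(27/36) ≈ 0.5946; Cmin,ss = (241/236)·f/(1−f) ≈ 1.498 mg/L.
Difference ≈ 0.516 − 1.498 ≈ -0.982 mg/L.

-1.0 mg/L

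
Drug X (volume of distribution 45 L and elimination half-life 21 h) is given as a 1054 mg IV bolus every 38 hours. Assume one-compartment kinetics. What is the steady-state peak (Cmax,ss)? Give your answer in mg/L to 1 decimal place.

32.8 mg/L

k = ln2/t½ = ln2/21 ≈ 0.033007 h⁻¹; fraction remaining f = e^(−kτ) = e^(−0.033007×38) ≈ 0.2853.
Accumulation ratio R = 1/(1 − f) ≈ 1/0.7147 ≈ 1.3992.
Each bolus raises the concentration by D/Vd = 1054/45 ≈ 23.422 mg/L.
Steady-state peak Cmax,ss = C₀·R ≈ 23.422 × 1.3992 ≈ 32.772 mg/L.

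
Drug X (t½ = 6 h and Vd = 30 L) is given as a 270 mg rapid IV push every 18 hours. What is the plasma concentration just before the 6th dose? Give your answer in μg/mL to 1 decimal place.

f = (1/2)^(τ/t½) = (1/2)^(18/6) ≈ 0.1250.
C₀ = D/Vd = 270/30 ≈ 9.000 μg/mL.
Before the 6th dose, 5 doses have been given. Superposition: Cmin = C₀·(f + f² + … + f^5).
≈ 9.000 × (0.1250 + 0.0156 + 0.0020 + 0.0002 + 0.0000) ≈ 9.000 × 0.1428 ≈ 1.285 μg/mL.

1.3 μg/mL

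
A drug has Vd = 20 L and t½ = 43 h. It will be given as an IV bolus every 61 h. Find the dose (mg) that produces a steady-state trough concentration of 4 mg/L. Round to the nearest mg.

τ/t½ = 61/43 ≈ 1.4186, so f = (1/2)^(61/43) ≈ 0.374074.
Cmin,ss = (D/Vd)·f/(1−f), so D = Cmin,ss·Vd·(1−f)/f.
D = 4 × 20 × (1−f)/f ≈ 4 × 20 × 1.67327 ≈ 133.86 mg.

134 mg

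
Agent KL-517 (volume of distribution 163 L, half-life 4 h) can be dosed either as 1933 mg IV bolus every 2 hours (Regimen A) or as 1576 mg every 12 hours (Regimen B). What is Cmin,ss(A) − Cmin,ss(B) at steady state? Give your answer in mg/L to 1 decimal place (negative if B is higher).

27.2 mg/L

Regimen A: f = (1/2)^(2/4) ≈ 0.7071; Cmin,ss = (1933/163)·f/(1−f) ≈ 28.629 mg/L.
Regimen B: f = (1/2)^(12/4) ≈ 0.1250; Cmin,ss = (1576/163)·f/(1−f) ≈ 1.381 mg/L.
Difference ≈ 28.629 − 1.381 ≈ 27.248 mg/L.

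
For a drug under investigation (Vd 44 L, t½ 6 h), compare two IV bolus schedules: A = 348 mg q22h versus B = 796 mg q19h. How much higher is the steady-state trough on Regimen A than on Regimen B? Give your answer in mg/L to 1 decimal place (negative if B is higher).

Regimen A: f = (1/2)^(22/6) ≈ 0.0787; Cmin,ss = (348/44)·f/(1−f) ≈ 0.676 mg/L.
Regimen B: f = (1/2)^(19/6) ≈ 0.1114; Cmin,ss = (796/44)·f/(1−f) ≈ 2.268 mg/L.
Difference ≈ 0.676 − 2.268 ≈ -1.592 mg/L.

-1.6 mg/L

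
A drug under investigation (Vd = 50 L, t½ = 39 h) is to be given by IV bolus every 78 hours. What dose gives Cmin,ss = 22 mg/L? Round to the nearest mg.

3300 mg

τ/t½ = 78/39 ≈ 2, so f = (1/2)^(78/39) ≈ 0.250000.
Cmin,ss = (D/Vd)·f/(1−f), so D = Cmin,ss·Vd·(1−f)/f.
D = 22 × 50 × (1−f)/f ≈ 22 × 50 × 3.00000 ≈ 3300.00 mg.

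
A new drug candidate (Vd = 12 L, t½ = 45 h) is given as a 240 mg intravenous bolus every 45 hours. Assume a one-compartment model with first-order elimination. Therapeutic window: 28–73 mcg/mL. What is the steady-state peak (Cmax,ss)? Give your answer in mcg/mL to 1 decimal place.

The dosing interval is 1 half-life, so f = 2^(−1) = 0.5.
At steady state, R = 1/(1 − 0.5) = 2/1.
Single-dose peak C₀ = D/Vd = 240/12 = 20 mcg/mL.
Steady-state peak Cmax,ss = C₀·R = 20 × 2/1 ≈ 40.000 mcg/mL.
Peak 40.0 mcg/mL vs MTC 73 mcg/mL: below toxic threshold.

40.0 mcg/mL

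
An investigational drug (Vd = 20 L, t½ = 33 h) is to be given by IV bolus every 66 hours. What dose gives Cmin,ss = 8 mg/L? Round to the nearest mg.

480 mg

τ/t½ = 66/33 ≈ 2, so f = (1/2)^(66/33) ≈ 0.250000.
Cmin,ss = (D/Vd)·f/(1−f), so D = Cmin,ss·Vd·(1−f)/f.
D = 8 × 20 × (1−f)/f ≈ 8 × 20 × 3.00000 ≈ 480.00 mg.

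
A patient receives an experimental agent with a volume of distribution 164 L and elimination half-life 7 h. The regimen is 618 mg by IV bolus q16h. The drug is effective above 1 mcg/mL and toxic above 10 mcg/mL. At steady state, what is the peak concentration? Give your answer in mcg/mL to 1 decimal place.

4.7 mcg/mL

τ/t½ = 16/7 ≈ 2.2857, so fraction remaining f = (1/2)^(16/7) ≈ 0.2051.
Accumulation ratio R = 1/(1 − f) ≈ 1/0.7949 ≈ 1.2580.
Single-dose peak C₀ = D/Vd = 618/164 ≈ 3.768 mcg/mL.
Steady-state peak Cmax,ss = C₀·R ≈ 3.768 × 1.2580 ≈ 4.740 mcg/mL.
Peak 4.7 mcg/mL vs MTC 10 mcg/mL: below toxic threshold.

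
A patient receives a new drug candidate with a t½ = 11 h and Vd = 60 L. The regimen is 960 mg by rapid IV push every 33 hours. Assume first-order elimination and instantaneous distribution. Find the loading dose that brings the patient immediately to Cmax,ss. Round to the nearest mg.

1097 mg

f = (1/2)^(33/11) ≈ 0.125000; accumulation ratio R = 1/(1−f) ≈ 1.14286.
Loading dose to hit Cmax,ss on first dose: D_load = D_maint·R ≈ 960 × 1.14286 ≈ 1097.15 mg.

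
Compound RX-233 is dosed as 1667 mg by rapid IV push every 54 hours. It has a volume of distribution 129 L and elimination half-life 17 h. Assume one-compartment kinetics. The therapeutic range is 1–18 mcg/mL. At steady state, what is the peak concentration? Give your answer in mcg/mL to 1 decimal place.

14.5 mcg/mL

k = ln2/t½ = ln2/17 ≈ 0.040773 h⁻¹; fraction remaining f = e^(−kτ) = e^(−0.040773×54) ≈ 0.1106.
Accumulation ratio R = 1/(1 − f) ≈ 1/0.8894 ≈ 1.1244.
Each bolus raises the concentration by D/Vd = 1667/129 ≈ 12.922 mcg/mL.
Steady-state peak Cmax,ss = C₀·R ≈ 12.922 × 1.1244 ≈ 14.529 mcg/mL.
Peak 14.5 mcg/mL vs MTC 18 mcg/mL: below toxic threshold.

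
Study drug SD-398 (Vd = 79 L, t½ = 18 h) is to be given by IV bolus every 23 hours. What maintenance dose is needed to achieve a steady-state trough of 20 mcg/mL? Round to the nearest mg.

τ/t½ = 23/18 ≈ 1.2778, so f = (1/2)^(23/18) ≈ 0.412430.
Cmin,ss = (D/Vd)·f/(1−f), so D = Cmin,ss·Vd·(1−f)/f.
D = 20 × 79 × (1−f)/f ≈ 20 × 79 × 1.42465 ≈ 2250.95 mg.

2251 mg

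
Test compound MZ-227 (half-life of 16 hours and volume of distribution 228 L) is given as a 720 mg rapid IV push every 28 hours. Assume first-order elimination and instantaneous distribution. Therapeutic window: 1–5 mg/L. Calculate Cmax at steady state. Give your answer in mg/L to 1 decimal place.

4.5 mg/L

Over one 28-h interval, 28/16 ≈ 1.75 half-lives elapse, leaving f ≈ 0.2973 of each dose.
At steady state, accumulation factor R = 1/(1 − e^(−kτ)) ≈ 1.4231.
Single-dose peak C₀ = D/Vd = 720/228 ≈ 3.158 mg/L.
Steady-state peak Cmax,ss = C₀·R ≈ 3.158 × 1.4231 ≈ 4.494 mg/L.
Peak 4.5 mg/L vs MTC 5 mg/L: below toxic threshold.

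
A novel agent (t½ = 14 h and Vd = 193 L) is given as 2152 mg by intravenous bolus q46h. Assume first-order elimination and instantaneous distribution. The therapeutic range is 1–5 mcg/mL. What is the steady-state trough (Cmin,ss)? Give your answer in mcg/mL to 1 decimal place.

1.3 mcg/mL

τ/t½ = 46/14 ≈ 3.2857, so fraction remaining f = (1/2)^(46/14) ≈ 0.1025.
Each bolus raises the concentration by D/Vd = 2152/193 ≈ 11.150 mcg/mL.
Steady-state trough Cmin,ss = C₀·f/(1−f) ≈ 11.150 × 0.1025/0.8975 ≈ 1.273 mcg/mL.
Trough 1.3 mcg/mL vs MEC 1 mcg/mL: adequate.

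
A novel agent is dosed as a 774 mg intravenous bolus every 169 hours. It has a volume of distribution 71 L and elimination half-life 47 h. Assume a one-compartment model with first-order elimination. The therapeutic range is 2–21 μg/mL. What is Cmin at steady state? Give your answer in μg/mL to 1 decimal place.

Over one 169-h interval, 169/47 ≈ 3.5957 half-lives elapse, leaving f ≈ 0.0827 of each dose.
At steady state, accumulation factor R = 1/(1 − e^(−kτ)) ≈ 1.0902.
Single-dose peak C₀ = D/Vd = 774/71 ≈ 10.901 μg/mL.
Steady-state peak Cmax,ss = C₀·R ≈ 10.901 × 1.0902 ≈ 11.884 μg/mL.
Steady-state trough Cmin,ss = Cmax,ss·f ≈ 11.884 × 0.0827 ≈ 0.983 μg/mL.
Trough 1.0 μg/mL vs MEC 2 μg/mL: subtherapeutic.

1.0 μg/mL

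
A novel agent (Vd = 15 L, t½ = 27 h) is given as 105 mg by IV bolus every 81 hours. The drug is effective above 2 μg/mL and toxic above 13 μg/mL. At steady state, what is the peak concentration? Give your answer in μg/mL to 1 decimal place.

τ = 81 h = 3 half-lives, so f = (1/2)^3 = 0.125.
Accumulation ratio R = 1/(1 − f) = 1/0.875 = 8/7.
Single-dose peak C₀ = D/Vd = 105/15 = 7 μg/mL.
Steady-state peak Cmax,ss = C₀·R = 7 × 8/7 ≈ 8.000 μg/mL.
Peak 8.0 μg/mL vs MTC 13 μg/mL: below toxic threshold.

8.0 μg/mL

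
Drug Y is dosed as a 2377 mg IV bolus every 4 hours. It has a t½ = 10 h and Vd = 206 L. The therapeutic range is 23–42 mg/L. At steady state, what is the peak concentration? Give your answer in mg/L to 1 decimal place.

k = ln2/t½ = ln2/10 ≈ 0.069315 h⁻¹; fraction remaining f = e^(−kτ) = e^(−0.069315×4) ≈ 0.7579.
Accumulation ratio R = 1/(1 − f) ≈ 1/0.2421 ≈ 4.1305.
Each bolus raises the concentration by D/Vd = 2377/206 ≈ 11.539 mg/L.
Steady-state peak Cmax,ss = C₀·R ≈ 11.539 × 4.1305 ≈ 47.662 mg/L.
Peak 47.7 mg/L vs MTC 42 mg/L: exceeds toxic threshold.

47.7 mg/L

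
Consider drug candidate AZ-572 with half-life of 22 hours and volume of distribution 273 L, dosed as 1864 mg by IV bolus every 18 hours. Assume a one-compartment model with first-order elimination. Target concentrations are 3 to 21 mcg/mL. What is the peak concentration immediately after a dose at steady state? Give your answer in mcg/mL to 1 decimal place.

Over one 18-h interval, 18/22 ≈ 0.81818 half-lives elapse, leaving f ≈ 0.5672 of each dose.
At steady state, accumulation factor R = 1/(1 − e^(−kτ)) ≈ 2.3105.
Each bolus raises the concentration by D/Vd = 1864/273 ≈ 6.828 mcg/mL.
Steady-state peak Cmax,ss = C₀·R ≈ 6.828 × 2.3105 ≈ 15.776 mcg/mL.
Peak 15.8 mcg/mL vs MTC 21 mcg/mL: below toxic threshold.

15.8 mcg/mL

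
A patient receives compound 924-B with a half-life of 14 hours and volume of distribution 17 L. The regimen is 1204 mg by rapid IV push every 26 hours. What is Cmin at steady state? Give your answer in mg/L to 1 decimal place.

27.0 mg/L

Over one 26-h interval, 26/14 ≈ 1.8571 half-lives elapse, leaving f ≈ 0.2760 of each dose.
Accumulation ratio R = 1/(1 − f) ≈ 1/0.7240 ≈ 1.3812.
Single-dose peak C₀ = D/Vd = 1204/17 ≈ 70.824 mg/L.
Cmax,ss = C₀/(1 − f) ≈ 70.824/0.7240 ≈ 97.823 mg/L.
One interval later, Cmin,ss = Cmax,ss·e^(−kτ) ≈ 97.823 × 0.2760 ≈ 26.999 mg/L.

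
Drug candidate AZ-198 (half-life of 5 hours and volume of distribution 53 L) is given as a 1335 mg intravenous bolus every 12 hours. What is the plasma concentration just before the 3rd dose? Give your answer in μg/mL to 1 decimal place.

f = (1/2)^(τ/t½) = (1/2)^(12/5) ≈ 0.1895.
C₀ = D/Vd = 1335/53 ≈ 25.189 μg/mL.
Before the 3rd dose, 2 doses have been given. Superposition: Cmin = C₀·(f + f²).
≈ 25.189 × (0.1895 + 0.0359) ≈ 25.189 × 0.2254 ≈ 5.678 μg/mL.

5.7 μg/mL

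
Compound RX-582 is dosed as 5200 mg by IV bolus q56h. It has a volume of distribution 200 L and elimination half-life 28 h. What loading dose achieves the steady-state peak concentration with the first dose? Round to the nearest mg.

6933 mg

f = (1/2)^(56/28) ≈ 0.250000; accumulation ratio R = 1/(1−f) ≈ 1.33333.
Loading dose to hit Cmax,ss on first dose: D_load = D_maint·R ≈ 5200 × 1.33333 ≈ 6933.32 mg.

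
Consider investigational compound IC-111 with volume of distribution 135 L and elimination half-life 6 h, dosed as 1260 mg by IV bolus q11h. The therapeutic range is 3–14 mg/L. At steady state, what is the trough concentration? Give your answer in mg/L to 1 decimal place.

3.6 mg/L

τ/t½ = 11/6 ≈ 1.8333, so fraction remaining f = (1/2)^(11/6) ≈ 0.2806.
Accumulation ratio R = 1/(1 − f) ≈ 1/0.7194 ≈ 1.3900.
Each bolus raises the concentration by D/Vd = 1260/135 ≈ 9.333 mg/L.
Steady-state peak Cmax,ss = C₀·R ≈ 9.333 × 1.3900 ≈ 12.973 mg/L.
One interval later, Cmin,ss = Cmax,ss·e^(−kτ) ≈ 12.973 × 0.2806 ≈ 3.640 mg/L.
Trough 3.6 mg/L vs MEC 3 mg/L: adequate.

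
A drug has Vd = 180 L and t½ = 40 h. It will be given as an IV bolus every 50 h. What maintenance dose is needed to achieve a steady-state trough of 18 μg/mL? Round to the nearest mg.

4466 mg

τ/t½ = 50/40 ≈ 1.25, so f = (1/2)^(50/40) ≈ 0.420448.
Cmin,ss = (D/Vd)·f/(1−f), so D = Cmin,ss·Vd·(1−f)/f.
D = 18 × 180 × (1−f)/f ≈ 18 × 180 × 1.37842 ≈ 4466.08 mg.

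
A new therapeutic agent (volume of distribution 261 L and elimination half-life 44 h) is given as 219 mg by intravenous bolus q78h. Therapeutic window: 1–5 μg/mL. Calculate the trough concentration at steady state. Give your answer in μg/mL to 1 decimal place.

0.3 μg/mL

k = ln2/t½ = ln2/44 ≈ 0.015753 h⁻¹; fraction remaining f = e^(−kτ) = e^(−0.015753×78) ≈ 0.2927.
Accumulation ratio R = 1/(1 − f) ≈ 1/0.7073 ≈ 1.4138.
Each bolus raises the concentration by D/Vd = 219/261 ≈ 0.839 μg/mL.
Steady-state peak Cmax,ss = C₀·R ≈ 0.839 × 1.4138 ≈ 1.186 μg/mL.
Steady-state trough Cmin,ss = Cmax,ss·f ≈ 1.186 × 0.2927 ≈ 0.347 μg/mL.
Trough 0.3 μg/mL vs MEC 1 μg/mL: subtherapeutic.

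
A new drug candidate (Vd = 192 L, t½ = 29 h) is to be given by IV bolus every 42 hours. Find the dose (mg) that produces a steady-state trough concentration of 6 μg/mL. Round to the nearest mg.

τ/t½ = 42/29 ≈ 1.4483, so f = (1/2)^(42/29) ≈ 0.366459.
Cmin,ss = (D/Vd)·f/(1−f), so D = Cmin,ss·Vd·(1−f)/f.
D = 6 × 192 × (1−f)/f ≈ 6 × 192 × 1.72882 ≈ 1991.60 mg.

1992 mg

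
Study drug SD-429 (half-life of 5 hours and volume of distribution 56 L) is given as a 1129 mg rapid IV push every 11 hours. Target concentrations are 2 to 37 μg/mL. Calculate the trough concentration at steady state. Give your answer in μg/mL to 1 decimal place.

5.6 μg/mL

Over one 11-h interval, 11/5 ≈ 2.2 half-lives elapse, leaving f ≈ 0.2176 of each dose.
Each bolus raises the concentration by D/Vd = 1129/56 ≈ 20.161 μg/mL.
Steady-state trough Cmin,ss = C₀·f/(1−f) ≈ 20.161 × 0.2176/0.7824 ≈ 5.607 μg/mL.
Trough 5.6 μg/mL vs MEC 2 μg/mL: adequate.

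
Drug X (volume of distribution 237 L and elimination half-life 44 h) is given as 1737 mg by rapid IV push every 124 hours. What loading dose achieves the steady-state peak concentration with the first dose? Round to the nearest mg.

f = (1/2)^(124/44) ≈ 0.141789; accumulation ratio R = 1/(1−f) ≈ 1.16521.
Loading dose to hit Cmax,ss on first dose: D_load = D_maint·R ≈ 1737 × 1.16521 ≈ 2023.97 mg.

2024 mg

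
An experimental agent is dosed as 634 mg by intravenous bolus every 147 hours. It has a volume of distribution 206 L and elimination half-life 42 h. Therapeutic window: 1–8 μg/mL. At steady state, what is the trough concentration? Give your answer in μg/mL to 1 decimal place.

0.3 μg/mL

k = ln2/t½ = ln2/42 ≈ 0.016504 h⁻¹; fraction remaining f = e^(−kτ) = e^(−0.016504×147) ≈ 0.0884.
Accumulation ratio R = 1/(1 − f) ≈ 1/0.9116 ≈ 1.0970.
Single-dose peak C₀ = D/Vd = 634/206 ≈ 3.078 μg/mL.
Cmax,ss = C₀/(1 − f) ≈ 3.078/0.9116 ≈ 3.376 μg/mL.
One interval later, Cmin,ss = Cmax,ss·e^(−kτ) ≈ 3.376 × 0.0884 ≈ 0.298 μg/mL.
Trough 0.3 μg/mL vs MEC 1 μg/mL: subtherapeutic.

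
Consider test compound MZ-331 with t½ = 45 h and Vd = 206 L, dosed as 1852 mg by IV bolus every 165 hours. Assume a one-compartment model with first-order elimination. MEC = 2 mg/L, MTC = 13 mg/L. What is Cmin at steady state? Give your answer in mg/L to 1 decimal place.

0.8 mg/L

τ/t½ = 165/45 ≈ 3.6667, so fraction remaining f = (1/2)^(165/45) ≈ 0.0787.
At steady state, accumulation factor R = 1/(1 − e^(−kτ)) ≈ 1.0854.
Each bolus raises the concentration by D/Vd = 1852/206 ≈ 8.990 mg/L.
Cmax,ss = C₀/(1 − f) ≈ 8.990/0.9213 ≈ 9.758 mg/L.
Steady-state trough Cmin,ss = Cmax,ss·f ≈ 9.758 × 0.0787 ≈ 0.768 mg/L.
Trough 0.8 mg/L vs MEC 2 mg/L: subtherapeutic.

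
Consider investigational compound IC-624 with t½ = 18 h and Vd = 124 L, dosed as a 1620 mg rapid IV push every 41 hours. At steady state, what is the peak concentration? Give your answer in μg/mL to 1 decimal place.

16.5 μg/mL

Over one 41-h interval, 41/18 ≈ 2.2778 half-lives elapse, leaving f ≈ 0.2062 of each dose.
Accumulation ratio R = 1/(1 − f) ≈ 1/0.7938 ≈ 1.2598.
Single-dose peak C₀ = D/Vd = 1620/124 ≈ 13.065 μg/mL.
Steady-state peak Cmax,ss = C₀·R ≈ 13.065 × 1.2598 ≈ 16.459 μg/mL.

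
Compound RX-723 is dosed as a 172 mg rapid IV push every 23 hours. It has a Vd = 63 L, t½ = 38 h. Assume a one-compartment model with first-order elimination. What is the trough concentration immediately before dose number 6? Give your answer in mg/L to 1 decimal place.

4.6 mg/L

f = (1/2)^(τ/t½) = (1/2)^(23/38) ≈ 0.6574.
C₀ = D/Vd = 172/63 ≈ 2.730 mg/L.
Before the 6th dose, 5 doses have been given. Superposition: Cmin = C₀·(f + f² + … + f^5).
≈ 2.730 × (0.6574 + 0.4322 + 0.2841 + 0.1868 + 0.1228) ≈ 2.730 × 1.6833 ≈ 4.595 mg/L.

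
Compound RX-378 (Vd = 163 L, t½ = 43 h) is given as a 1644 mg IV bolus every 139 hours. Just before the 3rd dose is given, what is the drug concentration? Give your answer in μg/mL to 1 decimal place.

1.2 μg/mL

f = (1/2)^(τ/t½) = (1/2)^(139/43) ≈ 0.1064.
C₀ = D/Vd = 1644/163 ≈ 10.086 μg/mL.
Before the 3rd dose, 2 doses have been given. Superposition: Cmin = C₀·(f + f²).
≈ 10.086 × (0.1064 + 0.0113) ≈ 10.086 × 0.1177 ≈ 1.187 μg/mL.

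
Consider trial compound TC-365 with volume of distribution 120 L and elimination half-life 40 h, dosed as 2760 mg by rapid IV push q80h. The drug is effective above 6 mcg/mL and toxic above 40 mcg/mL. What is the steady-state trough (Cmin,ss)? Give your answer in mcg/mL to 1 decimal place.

The dosing interval is 2 half-lives, so f = 2^(−2) = 0.25.
Accumulation ratio R = 1/(1 − f) = 1/0.75 = 4/3.
Single-dose peak C₀ = D/Vd = 2760/120 = 23 mcg/mL.
Steady-state peak Cmax,ss = C₀·R = 23 × 4/3 ≈ 30.667 mcg/mL.
Steady-state trough Cmin,ss = Cmax,ss·f ≈ 30.667 × 0.25 ≈ 7.667 mcg/mL.
Trough 7.7 mcg/mL vs MEC 6 mcg/mL: adequate.

7.7 mcg/mL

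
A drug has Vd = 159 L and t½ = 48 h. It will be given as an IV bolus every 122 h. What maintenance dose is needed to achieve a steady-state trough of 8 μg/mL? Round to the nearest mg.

τ/t½ = 122/48 ≈ 2.5417, so f = (1/2)^(122/48) ≈ 0.171744.
Cmin,ss = (D/Vd)·f/(1−f), so D = Cmin,ss·Vd·(1−f)/f.
D = 8 × 159 × (1−f)/f ≈ 8 × 159 × 4.82262 ≈ 6134.37 mg.

6134 mg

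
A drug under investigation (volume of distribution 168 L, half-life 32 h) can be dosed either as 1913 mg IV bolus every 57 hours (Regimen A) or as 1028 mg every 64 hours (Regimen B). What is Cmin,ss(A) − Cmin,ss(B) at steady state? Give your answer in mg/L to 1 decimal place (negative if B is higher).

2.6 mg/L

Regimen A: f = (1/2)^(57/32) ≈ 0.2909; Cmin,ss = (1913/168)·f/(1−f) ≈ 4.671 mg/L.
Regimen B: f = (1/2)^(64/32) ≈ 0.2500; Cmin,ss = (1028/168)·f/(1−f) ≈ 2.040 mg/L.
Difference ≈ 4.671 − 2.040 ≈ 2.631 mg/L.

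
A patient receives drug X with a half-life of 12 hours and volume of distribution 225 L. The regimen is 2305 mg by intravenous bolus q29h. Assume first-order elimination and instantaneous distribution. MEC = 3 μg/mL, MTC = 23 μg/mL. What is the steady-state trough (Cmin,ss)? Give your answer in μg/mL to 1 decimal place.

2.4 μg/mL

τ/t½ = 29/12 ≈ 2.4167, so fraction remaining f = (1/2)^(29/12) ≈ 0.1873.
At steady state, accumulation factor R = 1/(1 − e^(−kτ)) ≈ 1.2305.
Single-dose peak C₀ = D/Vd = 2305/225 ≈ 10.244 μg/mL.
Cmax,ss = C₀/(1 − f) ≈ 10.244/0.8127 ≈ 12.605 μg/mL.
Steady-state trough Cmin,ss = Cmax,ss·f ≈ 12.605 × 0.1873 ≈ 2.361 μg/mL.
Trough 2.4 μg/mL vs MEC 3 μg/mL: subtherapeutic.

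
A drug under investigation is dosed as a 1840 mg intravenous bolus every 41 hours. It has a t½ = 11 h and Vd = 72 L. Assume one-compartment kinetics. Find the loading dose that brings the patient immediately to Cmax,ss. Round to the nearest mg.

1990 mg

f = (1/2)^(41/11) ≈ 0.075506; accumulation ratio R = 1/(1−f) ≈ 1.08167.
Loading dose to hit Cmax,ss on first dose: D_load = D_maint·R ≈ 1840 × 1.08167 ≈ 1990.27 mg.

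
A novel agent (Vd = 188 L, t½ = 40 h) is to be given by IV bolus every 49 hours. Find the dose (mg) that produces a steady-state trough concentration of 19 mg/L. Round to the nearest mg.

τ/t½ = 49/40 ≈ 1.225, so f = (1/2)^(49/40) ≈ 0.427798.
Cmin,ss = (D/Vd)·f/(1−f), so D = Cmin,ss·Vd·(1−f)/f.
D = 19 × 188 × (1−f)/f ≈ 19 × 188 × 1.33755 ≈ 4777.73 mg.

4778 mg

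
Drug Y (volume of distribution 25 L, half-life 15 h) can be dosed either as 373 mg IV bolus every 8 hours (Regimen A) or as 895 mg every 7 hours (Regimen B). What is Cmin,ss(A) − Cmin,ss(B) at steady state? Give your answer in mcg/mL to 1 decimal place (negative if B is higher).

-60.4 mcg/mL

Regimen A: f = (1/2)^(8/15) ≈ 0.6910; Cmin,ss = (373/25)·f/(1−f) ≈ 33.365 mcg/mL.
Regimen B: f = (1/2)^(7/15) ≈ 0.7236; Cmin,ss = (895/25)·f/(1−f) ≈ 93.722 mcg/mL.
Difference ≈ 33.365 − 93.722 ≈ -60.357 mcg/mL.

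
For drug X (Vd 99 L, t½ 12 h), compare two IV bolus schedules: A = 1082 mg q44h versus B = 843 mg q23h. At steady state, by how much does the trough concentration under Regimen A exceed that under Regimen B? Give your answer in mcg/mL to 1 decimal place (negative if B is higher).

Regimen A: f = (1/2)^(44/12) ≈ 0.0787; Cmin,ss = (1082/99)·f/(1−f) ≈ 0.934 mcg/mL.
Regimen B: f = (1/2)^(23/12) ≈ 0.2649; Cmin,ss = (843/99)·f/(1−f) ≈ 3.069 mcg/mL.
Difference ≈ 0.934 − 3.069 ≈ -2.135 mcg/mL.

-2.1 mcg/mL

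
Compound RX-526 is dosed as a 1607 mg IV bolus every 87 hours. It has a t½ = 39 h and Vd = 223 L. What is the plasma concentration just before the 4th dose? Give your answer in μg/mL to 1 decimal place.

1.9 μg/mL

f = (1/2)^(τ/t½) = (1/2)^(87/39) ≈ 0.2130.
C₀ = D/Vd = 1607/223 ≈ 7.206 μg/mL.
Before the 4th dose, 3 doses have been given. Superposition: Cmin = C₀·(f + f² + … + f^3).
≈ 7.206 × (0.2130 + 0.0454 + 0.0097) ≈ 7.206 × 0.2681 ≈ 1.932 μg/mL.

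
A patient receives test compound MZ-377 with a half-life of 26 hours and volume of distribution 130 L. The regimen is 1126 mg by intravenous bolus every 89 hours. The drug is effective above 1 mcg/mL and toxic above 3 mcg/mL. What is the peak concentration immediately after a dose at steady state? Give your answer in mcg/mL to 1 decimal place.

9.6 mcg/mL

Over one 89-h interval, 89/26 ≈ 3.4231 half-lives elapse, leaving f ≈ 0.0932 of each dose.
At steady state, accumulation factor R = 1/(1 − e^(−kτ)) ≈ 1.1028.
Single-dose peak C₀ = D/Vd = 1126/130 ≈ 8.662 mcg/mL.
Steady-state peak Cmax,ss = C₀·R ≈ 8.662 × 1.1028 ≈ 9.552 mcg/mL.
Peak 9.6 mcg/mL vs MTC 3 mcg/mL: exceeds toxic threshold.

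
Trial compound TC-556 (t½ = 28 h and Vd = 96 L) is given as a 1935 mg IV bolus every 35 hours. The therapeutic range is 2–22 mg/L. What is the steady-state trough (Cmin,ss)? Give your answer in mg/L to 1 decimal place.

14.6 mg/L

τ/t½ = 35/28 ≈ 1.25, so fraction remaining f = (1/2)^(35/28) ≈ 0.4204.
At steady state, accumulation factor R = 1/(1 − e^(−kτ)) ≈ 1.7253.
Single-dose peak C₀ = D/Vd = 1935/96 ≈ 20.156 mg/L.
Cmax,ss = C₀/(1 − f) ≈ 20.156/0.5796 ≈ 34.776 mg/L.
One interval later, Cmin,ss = Cmax,ss·e^(−kτ) ≈ 34.776 × 0.4204 ≈ 14.620 mg/L.
Trough 14.6 mg/L vs MEC 2 mg/L: adequate.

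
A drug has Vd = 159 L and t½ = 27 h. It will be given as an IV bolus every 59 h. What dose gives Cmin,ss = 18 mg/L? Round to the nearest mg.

10154 mg

τ/t½ = 59/27 ≈ 2.1852, so f = (1/2)^(59/27) ≈ 0.219884.
Cmin,ss = (D/Vd)·f/(1−f), so D = Cmin,ss·Vd·(1−f)/f.
D = 18 × 159 × (1−f)/f ≈ 18 × 159 × 3.54785 ≈ 10153.95 mg.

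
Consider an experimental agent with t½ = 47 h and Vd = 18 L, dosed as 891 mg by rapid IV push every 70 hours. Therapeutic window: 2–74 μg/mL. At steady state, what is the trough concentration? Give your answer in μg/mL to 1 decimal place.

27.4 μg/mL

Over one 70-h interval, 70/47 ≈ 1.4894 half-lives elapse, leaving f ≈ 0.3562 of each dose.
Accumulation ratio R = 1/(1 − f) ≈ 1/0.6438 ≈ 1.5533.
Each bolus raises the concentration by D/Vd = 891/18 ≈ 49.500 μg/mL.
Steady-state peak Cmax,ss = C₀·R ≈ 49.500 × 1.5533 ≈ 76.888 μg/mL.
One interval later, Cmin,ss = Cmax,ss·e^(−kτ) ≈ 76.888 × 0.3562 ≈ 27.388 μg/mL.
Trough 27.4 μg/mL vs MEC 2 μg/mL: adequate.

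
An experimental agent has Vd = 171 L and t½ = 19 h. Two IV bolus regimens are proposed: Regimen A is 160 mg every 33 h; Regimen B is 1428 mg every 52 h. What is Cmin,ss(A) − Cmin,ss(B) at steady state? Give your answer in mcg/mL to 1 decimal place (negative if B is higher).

-1.1 mcg/mL

Regimen A: f = (1/2)^(33/19) ≈ 0.3000; Cmin,ss = (160/171)·f/(1−f) ≈ 0.401 mcg/mL.
Regimen B: f = (1/2)^(52/19) ≈ 0.1500; Cmin,ss = (1428/171)·f/(1−f) ≈ 1.474 mcg/mL.
Difference ≈ 0.401 − 1.474 ≈ -1.073 mcg/mL.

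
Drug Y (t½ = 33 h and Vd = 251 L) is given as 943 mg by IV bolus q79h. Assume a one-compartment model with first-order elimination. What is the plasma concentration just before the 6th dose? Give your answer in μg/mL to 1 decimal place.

f = (1/2)^(τ/t½) = (1/2)^(79/33) ≈ 0.1903.
C₀ = D/Vd = 943/251 ≈ 3.757 μg/mL.
Before the 6th dose, 5 doses have been given. Superposition: Cmin = C₀·(f + f² + … + f^5).
≈ 3.757 × (0.1903 + 0.0362 + 0.0069 + 0.0013 + 0.0002) ≈ 3.757 × 0.2349 ≈ 0.883 μg/mL.

0.9 μg/mL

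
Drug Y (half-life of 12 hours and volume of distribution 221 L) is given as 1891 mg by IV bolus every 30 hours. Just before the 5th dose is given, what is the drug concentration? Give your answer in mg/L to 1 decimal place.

f = (1/2)^(τ/t½) = (1/2)^(30/12) ≈ 0.1768.
C₀ = D/Vd = 1891/221 ≈ 8.557 mg/L.
Before the 5th dose, 4 doses have been given. Superposition: Cmin = C₀·(f + f² + … + f^4).
≈ 8.557 × (0.1768 + 0.0313 + 0.0055 + 0.0010) ≈ 8.557 × 0.2146 ≈ 1.836 mg/L.

1.8 mg/L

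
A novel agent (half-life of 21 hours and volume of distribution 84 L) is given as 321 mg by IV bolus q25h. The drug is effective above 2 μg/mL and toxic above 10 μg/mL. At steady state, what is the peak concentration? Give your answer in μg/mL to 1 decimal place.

Over one 25-h interval, 25/21 ≈ 1.1905 half-lives elapse, leaving f ≈ 0.4382 of each dose.
Accumulation ratio R = 1/(1 − f) ≈ 1/0.5618 ≈ 1.7800.
Single-dose peak C₀ = D/Vd = 321/84 ≈ 3.821 μg/mL.
Steady-state peak Cmax,ss = C₀·R ≈ 3.821 × 1.7800 ≈ 6.801 μg/mL.
Peak 6.8 μg/mL vs MTC 10 μg/mL: below toxic threshold.

6.8 μg/mL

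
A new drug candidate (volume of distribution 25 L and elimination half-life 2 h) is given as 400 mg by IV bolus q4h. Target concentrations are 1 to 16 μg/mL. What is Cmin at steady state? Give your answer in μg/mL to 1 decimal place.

The dosing interval is 2 half-lives, so f = 2^(−2) = 0.25.
At steady state, R = 1/(1 − 0.25) = 4/3.
Single-dose peak C₀ = D/Vd = 400/25 = 16 μg/mL.
Steady-state peak Cmax,ss = C₀·R = 16 × 4/3 ≈ 21.333 μg/mL.
Steady-state trough Cmin,ss = Cmax,ss·f ≈ 21.333 × 0.25 ≈ 5.333 μg/mL.
Trough 5.3 μg/mL vs MEC 1 μg/mL: adequate.

5.3 μg/mL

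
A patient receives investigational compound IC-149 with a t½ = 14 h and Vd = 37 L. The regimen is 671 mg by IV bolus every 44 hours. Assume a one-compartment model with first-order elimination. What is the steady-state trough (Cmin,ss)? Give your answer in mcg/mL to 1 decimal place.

k = ln2/t½ = ln2/14 ≈ 0.049511 h⁻¹; fraction remaining f = e^(−kτ) = e^(−0.049511×44) ≈ 0.1132.
At steady state, accumulation factor R = 1/(1 − e^(−kτ)) ≈ 1.1276.
Single-dose peak C₀ = D/Vd = 671/37 ≈ 18.135 mcg/mL.
Steady-state peak Cmax,ss = C₀·R ≈ 18.135 × 1.1276 ≈ 20.449 mcg/mL.
Steady-state trough Cmin,ss = Cmax,ss·f ≈ 20.449 × 0.1132 ≈ 2.315 mcg/mL.

2.3 mcg/mL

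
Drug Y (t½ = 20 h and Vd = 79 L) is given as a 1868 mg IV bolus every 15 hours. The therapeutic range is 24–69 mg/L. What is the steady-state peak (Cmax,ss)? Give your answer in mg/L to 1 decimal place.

58.3 mg/L

k = ln2/t½ = ln2/20 ≈ 0.034657 h⁻¹; fraction remaining f = e^(−kτ) = e^(−0.034657×15) ≈ 0.5946.
At steady state, accumulation factor R = 1/(1 − e^(−kτ)) ≈ 2.4667.
Single-dose peak C₀ = D/Vd = 1868/79 ≈ 23.646 mg/L.
Steady-state peak Cmax,ss = C₀·R ≈ 23.646 × 2.4667 ≈ 58.328 mg/L.
Peak 58.3 mg/L vs MTC 69 mg/L: below toxic threshold.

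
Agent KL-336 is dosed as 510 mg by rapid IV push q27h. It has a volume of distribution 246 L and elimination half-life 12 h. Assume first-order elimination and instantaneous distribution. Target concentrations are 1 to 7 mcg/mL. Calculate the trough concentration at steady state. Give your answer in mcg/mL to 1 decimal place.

Over one 27-h interval, 27/12 ≈ 2.25 half-lives elapse, leaving f ≈ 0.2102 of each dose.
Accumulation ratio R = 1/(1 − f) ≈ 1/0.7898 ≈ 1.2661.
Each bolus raises the concentration by D/Vd = 510/246 ≈ 2.073 mcg/mL.
Steady-state peak Cmax,ss = C₀·R ≈ 2.073 × 1.2661 ≈ 2.625 mcg/mL.
Steady-state trough Cmin,ss = Cmax,ss·f ≈ 2.625 × 0.2102 ≈ 0.552 mcg/mL.
Trough 0.6 mcg/mL vs MEC 1 mcg/mL: subtherapeutic.

0.6 mcg/mL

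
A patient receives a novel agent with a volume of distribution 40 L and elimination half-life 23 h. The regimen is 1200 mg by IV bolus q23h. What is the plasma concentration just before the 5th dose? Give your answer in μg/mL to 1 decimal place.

f = (1/2)^(τ/t½) = (1/2)^(23/23) ≈ 0.5000.
C₀ = D/Vd = 1200/40 ≈ 30.000 μg/mL.
Before the 5th dose, 4 doses have been given. Superposition: Cmin = C₀·(f + f² + … + f^4).
≈ 30.000 × (0.5000 + 0.2500 + 0.1250 + 0.0625) ≈ 30.000 × 0.9375 ≈ 28.125 μg/mL.

28.1 μg/mL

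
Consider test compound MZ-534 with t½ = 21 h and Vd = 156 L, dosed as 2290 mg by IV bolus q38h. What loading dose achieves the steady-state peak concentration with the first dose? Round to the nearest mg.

3204 mg

f = (1/2)^(38/21) ≈ 0.285285; accumulation ratio R = 1/(1−f) ≈ 1.39916.
Loading dose to hit Cmax,ss on first dose: D_load = D_maint·R ≈ 2290 × 1.39916 ≈ 3204.08 mg.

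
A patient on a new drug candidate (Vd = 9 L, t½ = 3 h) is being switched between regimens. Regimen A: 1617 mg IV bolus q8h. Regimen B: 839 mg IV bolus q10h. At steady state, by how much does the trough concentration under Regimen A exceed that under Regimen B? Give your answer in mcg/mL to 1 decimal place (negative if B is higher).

23.3 mcg/mL

Regimen A: f = (1/2)^(8/3) ≈ 0.1575; Cmin,ss = (1617/9)·f/(1−f) ≈ 33.588 mcg/mL.
Regimen B: f = (1/2)^(10/3) ≈ 0.0992; Cmin,ss = (839/9)·f/(1−f) ≈ 10.266 mcg/mL.
Difference ≈ 33.588 − 10.266 ≈ 23.322 mcg/mL.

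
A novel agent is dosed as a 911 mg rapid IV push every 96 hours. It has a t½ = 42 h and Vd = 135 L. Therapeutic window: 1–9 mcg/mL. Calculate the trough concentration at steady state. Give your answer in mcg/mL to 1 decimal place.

1.7 mcg/mL

Over one 96-h interval, 96/42 ≈ 2.2857 half-lives elapse, leaving f ≈ 0.2051 of each dose.
Accumulation ratio R = 1/(1 − f) ≈ 1/0.7949 ≈ 1.2580.
Single-dose peak C₀ = D/Vd = 911/135 ≈ 6.748 mcg/mL.
Cmax,ss = C₀/(1 − f) ≈ 6.748/0.7949 ≈ 8.489 mcg/mL.
One interval later, Cmin,ss = Cmax,ss·e^(−kτ) ≈ 8.489 × 0.2051 ≈ 1.741 mcg/mL.
Trough 1.7 mcg/mL vs MEC 1 mcg/mL: adequate.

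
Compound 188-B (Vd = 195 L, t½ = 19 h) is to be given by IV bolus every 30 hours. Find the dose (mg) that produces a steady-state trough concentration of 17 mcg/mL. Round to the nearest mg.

6589 mg

τ/t½ = 30/19 ≈ 1.5789, so f = (1/2)^(30/19) ≈ 0.334726.
Cmin,ss = (D/Vd)·f/(1−f), so D = Cmin,ss·Vd·(1−f)/f.
D = 17 × 195 × (1−f)/f ≈ 17 × 195 × 1.98752 ≈ 6588.63 mg.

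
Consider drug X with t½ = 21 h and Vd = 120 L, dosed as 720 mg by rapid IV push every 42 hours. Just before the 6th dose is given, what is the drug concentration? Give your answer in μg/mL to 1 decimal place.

2.0 μg/mL

f = (1/2)^(τ/t½) = (1/2)^(42/21) ≈ 0.2500.
C₀ = D/Vd = 720/120 ≈ 6.000 μg/mL.
Before the 6th dose, 5 doses have been given. Superposition: Cmin = C₀·(f + f² + … + f^5).
≈ 6.000 × (0.2500 + 0.0625 + 0.0156 + 0.0039 + 0.0010) ≈ 6.000 × 0.3330 ≈ 1.998 μg/mL.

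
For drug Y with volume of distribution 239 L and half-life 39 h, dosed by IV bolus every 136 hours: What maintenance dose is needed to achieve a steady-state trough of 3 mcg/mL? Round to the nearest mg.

7323 mg

τ/t½ = 136/39 ≈ 3.4872, so f = (1/2)^(136/39) ≈ 0.089177.
Cmin,ss = (D/Vd)·f/(1−f), so D = Cmin,ss·Vd·(1−f)/f.
D = 3 × 239 × (1−f)/f ≈ 3 × 239 × 10.21365 ≈ 7323.19 mg.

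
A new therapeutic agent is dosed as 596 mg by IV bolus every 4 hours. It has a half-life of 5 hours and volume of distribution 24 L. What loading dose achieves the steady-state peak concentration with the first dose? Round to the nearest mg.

f = (1/2)^(4/5) ≈ 0.574349; accumulation ratio R = 1/(1−f) ≈ 2.34934.
Loading dose to hit Cmax,ss on first dose: D_load = D_maint·R ≈ 596 × 2.34934 ≈ 1400.21 mg.

1400 mg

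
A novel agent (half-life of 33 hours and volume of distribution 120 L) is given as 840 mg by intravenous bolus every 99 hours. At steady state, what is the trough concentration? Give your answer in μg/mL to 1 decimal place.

1.0 μg/mL

τ = 99 h = 3 half-lives, so f = (1/2)^3 = 0.125.
Accumulation ratio R = 1/(1 − f) = 1/0.875 = 8/7.
Single-dose peak C₀ = D/Vd = 840/120 = 7 μg/mL.
Steady-state peak Cmax,ss = C₀·R = 7 × 8/7 ≈ 8.000 μg/mL.
Steady-state trough Cmin,ss = Cmax,ss·f ≈ 8.000 × 0.125 ≈ 1.000 μg/mL.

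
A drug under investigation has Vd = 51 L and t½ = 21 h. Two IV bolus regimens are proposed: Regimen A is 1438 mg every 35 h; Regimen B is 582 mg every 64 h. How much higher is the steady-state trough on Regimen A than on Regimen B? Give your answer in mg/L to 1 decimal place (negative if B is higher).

11.4 mg/L

Regimen A: f = (1/2)^(35/21) ≈ 0.3150; Cmin,ss = (1438/51)·f/(1−f) ≈ 12.966 mg/L.
Regimen B: f = (1/2)^(64/21) ≈ 0.1209; Cmin,ss = (582/51)·f/(1−f) ≈ 1.569 mg/L.
Difference ≈ 12.966 − 1.569 ≈ 11.397 mg/L.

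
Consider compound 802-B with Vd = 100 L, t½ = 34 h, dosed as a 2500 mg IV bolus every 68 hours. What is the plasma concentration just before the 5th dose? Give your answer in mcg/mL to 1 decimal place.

f = (1/2)^(τ/t½) = (1/2)^(68/34) ≈ 0.2500.
C₀ = D/Vd = 2500/100 ≈ 25.000 mcg/mL.
Before the 5th dose, 4 doses have been given. Superposition: Cmin = C₀·(f + f² + … + f^4).
≈ 25.000 × (0.2500 + 0.0625 + 0.0156 + 0.0039) ≈ 25.000 × 0.3320 ≈ 8.300 mcg/mL.

8.3 mcg/mL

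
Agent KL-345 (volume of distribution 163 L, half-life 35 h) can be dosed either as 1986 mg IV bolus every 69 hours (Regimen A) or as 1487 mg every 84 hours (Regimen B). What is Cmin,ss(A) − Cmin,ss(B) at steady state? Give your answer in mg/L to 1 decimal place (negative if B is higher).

Regimen A: f = (1/2)^(69/35) ≈ 0.2550; Cmin,ss = (1986/163)·f/(1−f) ≈ 4.170 mg/L.
Regimen B: f = (1/2)^(84/35) ≈ 0.1895; Cmin,ss = (1487/163)·f/(1−f) ≈ 2.133 mg/L.
Difference ≈ 4.170 − 2.133 ≈ 2.037 mg/L.

2.0 mg/L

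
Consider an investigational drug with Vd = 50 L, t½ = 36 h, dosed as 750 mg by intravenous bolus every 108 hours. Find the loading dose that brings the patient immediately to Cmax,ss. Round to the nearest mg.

857 mg

f = (1/2)^(108/36) ≈ 0.125000; accumulation ratio R = 1/(1−f) ≈ 1.14286.
Loading dose to hit Cmax,ss on first dose: D_load = D_maint·R ≈ 750 × 1.14286 ≈ 857.14 mg.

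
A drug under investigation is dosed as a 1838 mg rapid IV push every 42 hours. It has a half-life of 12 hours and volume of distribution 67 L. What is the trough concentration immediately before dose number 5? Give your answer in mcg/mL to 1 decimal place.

2.7 mcg/mL

f = (1/2)^(τ/t½) = (1/2)^(42/12) ≈ 0.0884.
C₀ = D/Vd = 1838/67 ≈ 27.433 mcg/mL.
Before the 5th dose, 4 doses have been given. Superposition: Cmin = C₀·(f + f² + … + f^4).
≈ 27.433 × (0.0884 + 0.0078 + 0.0007 + 0.0001) ≈ 27.433 × 0.0970 ≈ 2.661 mcg/mL.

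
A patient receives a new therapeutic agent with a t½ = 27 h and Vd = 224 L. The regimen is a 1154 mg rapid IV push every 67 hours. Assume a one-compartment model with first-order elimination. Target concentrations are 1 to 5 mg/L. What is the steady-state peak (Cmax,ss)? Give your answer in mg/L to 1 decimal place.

6.3 mg/L

Over one 67-h interval, 67/27 ≈ 2.4815 half-lives elapse, leaving f ≈ 0.1791 of each dose.
Accumulation ratio R = 1/(1 − f) ≈ 1/0.8209 ≈ 1.2182.
Each bolus raises the concentration by D/Vd = 1154/224 ≈ 5.152 mg/L.
Steady-state peak Cmax,ss = C₀·R ≈ 5.152 × 1.2182 ≈ 6.276 mg/L.
Peak 6.3 mg/L vs MTC 5 mg/L: exceeds toxic threshold.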